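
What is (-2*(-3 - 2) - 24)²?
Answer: 196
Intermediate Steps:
(-2*(-3 - 2) - 24)² = (-2*(-5) - 24)² = (10 - 24)² = (-14)² = 196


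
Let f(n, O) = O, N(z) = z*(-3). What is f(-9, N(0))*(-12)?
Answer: 0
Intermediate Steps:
N(z) = -3*z
f(-9, N(0))*(-12) = -3*0*(-12) = 0*(-12) = 0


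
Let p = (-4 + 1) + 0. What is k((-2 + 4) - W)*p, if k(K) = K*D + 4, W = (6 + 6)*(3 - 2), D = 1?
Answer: 18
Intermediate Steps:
W = 12 (W = 12*1 = 12)
k(K) = 4 + K (k(K) = K*1 + 4 = K + 4 = 4 + K)
p = -3 (p = -3 + 0 = -3)
k((-2 + 4) - W)*p = (4 + ((-2 + 4) - 1*12))*(-3) = (4 + (2 - 12))*(-3) = (4 - 10)*(-3) = -6*(-3) = 18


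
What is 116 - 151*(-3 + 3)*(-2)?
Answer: 116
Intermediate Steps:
116 - 151*(-3 + 3)*(-2) = 116 - 0*(-2) = 116 - 151*0 = 116 + 0 = 116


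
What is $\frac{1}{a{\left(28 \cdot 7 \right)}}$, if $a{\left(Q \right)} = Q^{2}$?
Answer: $\frac{1}{38416} \approx 2.6031 \cdot 10^{-5}$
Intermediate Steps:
$\frac{1}{a{\left(28 \cdot 7 \right)}} = \frac{1}{\left(28 \cdot 7\right)^{2}} = \frac{1}{196^{2}} = \frac{1}{38416}$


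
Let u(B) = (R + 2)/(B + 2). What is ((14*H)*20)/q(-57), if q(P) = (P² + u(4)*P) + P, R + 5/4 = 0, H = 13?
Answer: 29120/25479 ≈ 1.1429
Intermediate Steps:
R = -5/4 (R = -5/4 + 0 = -5/4 ≈ -1.2500)
u(B) = 3/(4*(2 + B)) (u(B) = (-5/4 + 2)/(B + 2) = 3/(4*(2 + B)))
q(P) = P² + 9*P/8 (q(P) = (P² + (3/(4*(2 + 4)))*P) + P = (P² + ((¾)/6)*P) + P = (P² + ((¾)*(⅙))*P) + P = (P² + P/8) + P = P² + 9*P/8)
((14*H)*20)/q(-57) = ((14*13)*20)/(((⅛)*(-57)*(9 + 8*(-57)))) = (182*20)/(((⅛)*(-57)*(9 - 456))) = 3640/(((⅛)*(-57)*(-447))) = 3640/(25479/8) = 3640*(8/25479) = 29120/25479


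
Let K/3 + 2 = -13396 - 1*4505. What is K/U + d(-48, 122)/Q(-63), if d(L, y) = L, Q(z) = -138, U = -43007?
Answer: 1579363/989161 ≈ 1.5967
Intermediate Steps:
K = -53709 (K = -6 + 3*(-13396 - 1*4505) = -6 + 3*(-13396 - 4505) = -6 + 3*(-17901) = -6 - 53703 = -53709)
K/U + d(-48, 122)/Q(-63) = -53709/(-43007) - 48/(-138) = -53709*(-1/43007) - 48*(-1/138) = 53709/43007 + 8/23 = 1579363/989161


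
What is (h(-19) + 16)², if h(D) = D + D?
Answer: 484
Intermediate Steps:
h(D) = 2*D
(h(-19) + 16)² = (2*(-19) + 16)² = (-38 + 16)² = (-22)² = 484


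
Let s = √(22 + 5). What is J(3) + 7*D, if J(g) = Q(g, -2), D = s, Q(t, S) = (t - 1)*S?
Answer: -4 + 21*√3 ≈ 32.373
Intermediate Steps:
s = 3*√3 (s = √27 = 3*√3 ≈ 5.1962)
Q(t, S) = S*(-1 + t) (Q(t, S) = (-1 + t)*S = S*(-1 + t))
D = 3*√3 ≈ 5.1962
J(g) = 2 - 2*g (J(g) = -2*(-1 + g) = 2 - 2*g)
J(3) + 7*D = (2 - 2*3) + 7*(3*√3) = (2 - 6) + 21*√3 = -4 + 21*√3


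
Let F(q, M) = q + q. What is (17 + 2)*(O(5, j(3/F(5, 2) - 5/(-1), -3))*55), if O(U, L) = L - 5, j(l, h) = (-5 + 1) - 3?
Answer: -12540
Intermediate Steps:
F(q, M) = 2*q
j(l, h) = -7 (j(l, h) = -4 - 3 = -7)
O(U, L) = -5 + L
(17 + 2)*(O(5, j(3/F(5, 2) - 5/(-1), -3))*55) = (17 + 2)*((-5 - 7)*55) = 19*(-12*55) = 19*(-660) = -12540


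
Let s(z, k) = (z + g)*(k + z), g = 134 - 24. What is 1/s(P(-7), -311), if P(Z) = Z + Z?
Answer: -1/31200 ≈ -3.2051e-5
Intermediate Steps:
P(Z) = 2*Z
g = 110
s(z, k) = (110 + z)*(k + z) (s(z, k) = (z + 110)*(k + z) = (110 + z)*(k + z))
1/s(P(-7), -311) = 1/((2*(-7))² + 110*(-311) + 110*(2*(-7)) - 622*(-7)) = 1/((-14)² - 34210 + 110*(-14) - 311*(-14)) = 1/(196 - 34210 - 1540 + 4354) = 1/(-31200) = -1/31200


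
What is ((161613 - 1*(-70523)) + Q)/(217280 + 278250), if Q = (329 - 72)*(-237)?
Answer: 24461/70790 ≈ 0.34554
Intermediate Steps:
Q = -60909 (Q = 257*(-237) = -60909)
((161613 - 1*(-70523)) + Q)/(217280 + 278250) = ((161613 - 1*(-70523)) - 60909)/(217280 + 278250) = ((161613 + 70523) - 60909)/495530 = (232136 - 60909)*(1/495530) = 171227*(1/495530) = 24461/70790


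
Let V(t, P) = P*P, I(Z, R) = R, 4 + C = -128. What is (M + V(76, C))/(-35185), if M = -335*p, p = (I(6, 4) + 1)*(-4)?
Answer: -24124/35185 ≈ -0.68563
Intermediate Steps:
C = -132 (C = -4 - 128 = -132)
V(t, P) = P**2
p = -20 (p = (4 + 1)*(-4) = 5*(-4) = -20)
M = 6700 (M = -335*(-20) = 6700)
(M + V(76, C))/(-35185) = (6700 + (-132)**2)/(-35185) = (6700 + 17424)*(-1/35185) = 24124*(-1/35185) = -24124/35185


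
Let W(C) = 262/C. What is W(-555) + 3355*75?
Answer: 139651613/555 ≈ 2.5162e+5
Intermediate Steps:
W(-555) + 3355*75 = 262/(-555) + 3355*75 = 262*(-1/555) + 251625 = -262/555 + 251625 = 139651613/555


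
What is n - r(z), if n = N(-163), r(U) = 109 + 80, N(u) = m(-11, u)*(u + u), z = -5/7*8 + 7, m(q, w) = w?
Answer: 52949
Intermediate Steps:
z = 9/7 (z = -5*1/7*8 + 7 = -5/7*8 + 7 = -40/7 + 7 = 9/7 ≈ 1.2857)
N(u) = 2*u**2 (N(u) = u*(u + u) = u*(2*u) = 2*u**2)
r(U) = 189
n = 53138 (n = 2*(-163)**2 = 2*26569 = 53138)
n - r(z) = 53138 - 1*189 = 53138 - 189 = 52949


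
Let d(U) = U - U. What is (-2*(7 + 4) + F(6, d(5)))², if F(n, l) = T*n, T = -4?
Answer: 2116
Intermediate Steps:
d(U) = 0
F(n, l) = -4*n
(-2*(7 + 4) + F(6, d(5)))² = (-2*(7 + 4) - 4*6)² = (-2*11 - 24)² = (-22 - 24)² = (-46)² = 2116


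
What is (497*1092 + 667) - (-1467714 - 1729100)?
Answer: 3740205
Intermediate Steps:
(497*1092 + 667) - (-1467714 - 1729100) = (542724 + 667) - 1*(-3196814) = 543391 + 3196814 = 3740205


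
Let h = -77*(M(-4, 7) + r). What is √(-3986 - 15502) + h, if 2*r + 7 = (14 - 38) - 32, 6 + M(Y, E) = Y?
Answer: 6391/2 + 4*I*√1218 ≈ 3195.5 + 139.6*I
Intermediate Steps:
M(Y, E) = -6 + Y
r = -63/2 (r = -7/2 + ((14 - 38) - 32)/2 = -7/2 + (-24 - 32)/2 = -7/2 + (½)*(-56) = -7/2 - 28 = -63/2 ≈ -31.500)
h = 6391/2 (h = -77*((-6 - 4) - 63/2) = -77*(-10 - 63/2) = -77*(-83/2) = 6391/2 ≈ 3195.5)
√(-3986 - 15502) + h = √(-3986 - 15502) + 6391/2 = √(-19488) + 6391/2 = 4*I*√1218 + 6391/2 = 6391/2 + 4*I*√1218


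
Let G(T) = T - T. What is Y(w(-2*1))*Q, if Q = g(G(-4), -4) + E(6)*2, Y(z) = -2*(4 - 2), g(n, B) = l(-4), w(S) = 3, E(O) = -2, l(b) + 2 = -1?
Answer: 28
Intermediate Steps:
l(b) = -3 (l(b) = -2 - 1 = -3)
G(T) = 0
g(n, B) = -3
Y(z) = -4 (Y(z) = -2*2 = -4)
Q = -7 (Q = -3 - 2*2 = -3 - 4 = -7)
Y(w(-2*1))*Q = -4*(-7) = 28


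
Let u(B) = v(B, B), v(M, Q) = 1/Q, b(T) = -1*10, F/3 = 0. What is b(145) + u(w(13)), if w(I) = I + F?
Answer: -129/13 ≈ -9.9231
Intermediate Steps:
F = 0 (F = 3*0 = 0)
b(T) = -10
w(I) = I (w(I) = I + 0 = I)
u(B) = 1/B
b(145) + u(w(13)) = -10 + 1/13 = -129/13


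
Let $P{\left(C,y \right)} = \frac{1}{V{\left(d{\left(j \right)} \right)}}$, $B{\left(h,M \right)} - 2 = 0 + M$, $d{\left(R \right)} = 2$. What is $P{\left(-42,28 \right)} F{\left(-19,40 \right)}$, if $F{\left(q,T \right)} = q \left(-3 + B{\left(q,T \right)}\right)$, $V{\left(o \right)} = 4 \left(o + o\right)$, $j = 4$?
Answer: $- \frac{741}{16} \approx -46.313$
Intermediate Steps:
$B{\left(h,M \right)} = 2 + M$ ($B{\left(h,M \right)} = 2 + \left(0 + M\right) = 2 + M$)
$V{\left(o \right)} = 8 o$ ($V{\left(o \right)} = 4 \cdot 2 o = 8 o$)
$F{\left(q,T \right)} = q \left(-1 + T\right)$ ($F{\left(q,T \right)} = q \left(-3 + \left(2 + T\right)\right) = q \left(-1 + T\right)$)
$P{\left(C,y \right)} = \frac{1}{16}$ ($P{\left(C,y \right)} = \frac{1}{8 \cdot 2} = \frac{1}{16}$)
$P{\left(-42,28 \right)} F{\left(-19,40 \right)} = \frac{\left(-19\right) \left(-1 + 40\right)}{16} = \frac{\left(-19\right) 39}{16} = \frac{1}{16} \left(-741\right) = - \frac{741}{16}$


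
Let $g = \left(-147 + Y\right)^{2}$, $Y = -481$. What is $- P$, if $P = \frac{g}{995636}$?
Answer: $- \frac{98596}{248909} \approx -0.39611$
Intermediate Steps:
$g = 394384$ ($g = \left(-147 - 481\right)^{2} = \left(-628\right)^{2} = 394384$)
$P = \frac{98596}{248909}$ ($P = \frac{394384}{995636} = 394384 \cdot \frac{1}{995636} = \frac{98596}{248909} \approx 0.39611$)
$- P = \left(-1\right) \frac{98596}{248909} = - \frac{98596}{248909}$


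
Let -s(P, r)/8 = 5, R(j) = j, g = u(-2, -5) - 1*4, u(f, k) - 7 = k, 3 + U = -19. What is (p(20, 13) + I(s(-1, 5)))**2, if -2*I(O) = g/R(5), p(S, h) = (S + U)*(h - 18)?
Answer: 2601/25 ≈ 104.04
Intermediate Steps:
U = -22 (U = -3 - 19 = -22)
u(f, k) = 7 + k
g = -2 (g = (7 - 5) - 1*4 = 2 - 4 = -2)
s(P, r) = -40 (s(P, r) = -8*5 = -40)
p(S, h) = (-22 + S)*(-18 + h) (p(S, h) = (S - 22)*(h - 18) = (-22 + S)*(-18 + h))
I(O) = 1/5 (I(O) = -(-1)/5 = -1/2*(-2/5) = 1/5)
(p(20, 13) + I(s(-1, 5)))**2 = ((396 - 22*13 - 18*20 + 20*13) + 1/5)**2 = ((396 - 286 - 360 + 260) + 1/5)**2 = (10 + 1/5)**2 = (51/5)**2 = 2601/25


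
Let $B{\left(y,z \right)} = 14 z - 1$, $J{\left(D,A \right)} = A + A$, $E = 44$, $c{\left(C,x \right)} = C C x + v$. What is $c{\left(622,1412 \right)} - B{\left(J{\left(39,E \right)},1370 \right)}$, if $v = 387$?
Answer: $546261416$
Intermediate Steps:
$c{\left(C,x \right)} = 387 + x C^{2}$ ($c{\left(C,x \right)} = C C x + 387 = C^{2} x + 387 = x C^{2} + 387 = 387 + x C^{2}$)
$J{\left(D,A \right)} = 2 A$
$B{\left(y,z \right)} = -1 + 14 z$
$c{\left(622,1412 \right)} - B{\left(J{\left(39,E \right)},1370 \right)} = \left(387 + 1412 \cdot 622^{2}\right) - \left(-1 + 14 \cdot 1370\right) = \left(387 + 1412 \cdot 386884\right) - \left(-1 + 19180\right) = \left(387 + 546280208\right) - 19179 = 546280595 - 19179 = 546261416$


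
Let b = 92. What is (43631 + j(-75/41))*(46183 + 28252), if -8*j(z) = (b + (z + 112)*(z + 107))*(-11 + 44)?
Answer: -1137085063525/3362 ≈ -3.3822e+8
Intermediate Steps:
j(z) = -759/2 - 33*(107 + z)*(112 + z)/8 (j(z) = -(92 + (z + 112)*(z + 107))*(-11 + 44)/8 = -(92 + (112 + z)*(107 + z))*33/8 = -(92 + (107 + z)*(112 + z))*33/8 = -(3036 + 33*(107 + z)*(112 + z))/8 = -759/2 - 33*(107 + z)*(112 + z)/8)
(43631 + j(-75/41))*(46183 + 28252) = (43631 + (-99627/2 - (-542025)/(8*41) - 33*(-75/41)²/8))*(46183 + 28252) = (43631 + (-99627/2 - (-542025)/(8*41) - 33*(-75*1/41)²/8))*74435 = (43631 + (-99627/2 - 7227/8*(-75/41) - 33*(-75/41)²/8))*74435 = (43631 + (-99627/2 + 542025/328 - 33/8*5625/1681))*74435 = (43631 + (-99627/2 + 542025/328 - 185625/13448))*74435 = (43631 - 161963637/3362)*74435 = -15276215/3362*74435 = -1137085063525/3362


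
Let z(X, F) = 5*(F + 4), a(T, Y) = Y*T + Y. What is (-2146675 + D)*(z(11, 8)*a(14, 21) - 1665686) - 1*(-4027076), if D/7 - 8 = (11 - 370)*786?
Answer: 6787787492958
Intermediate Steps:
a(T, Y) = Y + T*Y (a(T, Y) = T*Y + Y = Y + T*Y)
z(X, F) = 20 + 5*F (z(X, F) = 5*(4 + F) = 20 + 5*F)
D = -1975162 (D = 56 + 7*((11 - 370)*786) = 56 + 7*(-359*786) = 56 + 7*(-282174) = 56 - 1975218 = -1975162)
(-2146675 + D)*(z(11, 8)*a(14, 21) - 1665686) - 1*(-4027076) = (-2146675 - 1975162)*((20 + 5*8)*(21*(1 + 14)) - 1665686) - 1*(-4027076) = -4121837*((20 + 40)*(21*15) - 1665686) + 4027076 = -4121837*(60*315 - 1665686) + 4027076 = -4121837*(18900 - 1665686) + 4027076 = -4121837*(-1646786) + 4027076 = 6787783465882 + 4027076 = 6787787492958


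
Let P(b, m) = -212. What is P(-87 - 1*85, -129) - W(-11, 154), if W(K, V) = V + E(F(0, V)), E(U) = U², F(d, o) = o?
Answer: -24082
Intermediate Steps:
W(K, V) = V + V²
P(-87 - 1*85, -129) - W(-11, 154) = -212 - 154*(1 + 154) = -212 - 154*155 = -212 - 1*23870 = -212 - 23870 = -24082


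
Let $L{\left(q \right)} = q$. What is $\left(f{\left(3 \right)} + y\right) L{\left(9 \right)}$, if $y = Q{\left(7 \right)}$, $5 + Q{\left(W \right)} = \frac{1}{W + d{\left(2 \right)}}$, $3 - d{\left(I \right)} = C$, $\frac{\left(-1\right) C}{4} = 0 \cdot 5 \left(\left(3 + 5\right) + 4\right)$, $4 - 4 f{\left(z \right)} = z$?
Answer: $- \frac{837}{20} \approx -41.85$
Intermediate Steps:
$f{\left(z \right)} = 1 - \frac{z}{4}$
$C = 0$ ($C = - 4 \cdot 0 \cdot 5 \left(\left(3 + 5\right) + 4\right) = - 4 \cdot 0 \left(8 + 4\right) = - 4 \cdot 0 \cdot 12 = \left(-4\right) 0 = 0$)
$d{\left(I \right)} = 3$ ($d{\left(I \right)} = 3 - 0 = 3 + 0 = 3$)
$Q{\left(W \right)} = -5 + \frac{1}{3 + W}$ ($Q{\left(W \right)} = -5 + \frac{1}{W + 3} = -5 + \frac{1}{3 + W}$)
$y = - \frac{49}{10}$ ($y = \frac{-14 - 35}{3 + 7} = \frac{-14 - 35}{10} = \frac{1}{10} \left(-49\right) = - \frac{49}{10} \approx -4.9$)
$\left(f{\left(3 \right)} + y\right) L{\left(9 \right)} = \left(\left(1 - \frac{3}{4}\right) - \frac{49}{10}\right) 9 = \left(\frac{1}{4} - \frac{49}{10}\right) 9 = \left(- \frac{93}{20}\right) 9 = - \frac{837}{20}$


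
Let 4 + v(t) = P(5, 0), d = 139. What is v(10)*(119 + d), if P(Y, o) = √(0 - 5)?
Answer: -1032 + 258*I*√5 ≈ -1032.0 + 576.91*I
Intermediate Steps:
P(Y, o) = I*√5 (P(Y, o) = √(-5) = I*√5)
v(t) = -4 + I*√5
v(10)*(119 + d) = (-4 + I*√5)*(119 + 139) = (-4 + I*√5)*258 = -1032 + 258*I*√5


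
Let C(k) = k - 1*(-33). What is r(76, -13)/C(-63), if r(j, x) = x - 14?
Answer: 9/10 ≈ 0.90000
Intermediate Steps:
C(k) = 33 + k (C(k) = k + 33 = 33 + k)
r(j, x) = -14 + x
r(76, -13)/C(-63) = (-14 - 13)/(33 - 63) = -27/(-30) = -27*(-1/30) = 9/10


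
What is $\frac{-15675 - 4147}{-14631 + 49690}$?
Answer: $- \frac{19822}{35059} \approx -0.56539$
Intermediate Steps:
$\frac{-15675 - 4147}{-14631 + 49690} = - \frac{19822}{35059}$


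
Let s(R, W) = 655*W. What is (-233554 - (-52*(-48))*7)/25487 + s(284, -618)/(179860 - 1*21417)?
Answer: -50090195248/4038236741 ≈ -12.404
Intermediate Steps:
(-233554 - (-52*(-48))*7)/25487 + s(284, -618)/(179860 - 1*21417) = (-233554 - (-52*(-48))*7)/25487 + (655*(-618))/(179860 - 1*21417) = (-233554 - 2496*7)*(1/25487) - 404790/(179860 - 21417) = (-233554 - 1*17472)*(1/25487) - 404790/158443 = (-233554 - 17472)*(1/25487) - 404790*1/158443 = -251026*1/25487 - 404790/158443 = -251026/25487 - 404790/158443 = -50090195248/4038236741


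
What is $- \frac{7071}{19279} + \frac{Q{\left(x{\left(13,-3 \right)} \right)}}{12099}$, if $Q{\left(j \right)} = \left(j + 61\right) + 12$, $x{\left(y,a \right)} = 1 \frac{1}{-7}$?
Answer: $- \frac{196343971}{544265449} \approx -0.36075$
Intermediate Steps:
$x{\left(y,a \right)} = - \frac{1}{7}$ ($x{\left(y,a \right)} = 1 \left(- \frac{1}{7}\right) = - \frac{1}{7}$)
$Q{\left(j \right)} = 73 + j$ ($Q{\left(j \right)} = \left(61 + j\right) + 12 = 73 + j$)
$- \frac{7071}{19279} + \frac{Q{\left(x{\left(13,-3 \right)} \right)}}{12099} = - \frac{7071}{19279} + \frac{73 - \frac{1}{7}}{12099} = \left(-7071\right) \frac{1}{19279} + \frac{510}{7} \cdot \frac{1}{12099} = - \frac{7071}{19279} + \frac{170}{28231} = - \frac{196343971}{544265449}$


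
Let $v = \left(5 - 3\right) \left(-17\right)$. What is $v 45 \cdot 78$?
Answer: $-119340$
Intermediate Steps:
$v = -34$ ($v = \left(5 - 3\right) \left(-17\right) = 2 \left(-17\right) = -34$)
$v 45 \cdot 78 = \left(-34\right) 45 \cdot 78 = \left(-1530\right) 78 = -119340$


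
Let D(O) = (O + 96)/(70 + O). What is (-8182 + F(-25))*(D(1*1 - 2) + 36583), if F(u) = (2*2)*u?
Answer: -20906434804/69 ≈ -3.0299e+8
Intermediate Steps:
D(O) = (96 + O)/(70 + O)
F(u) = 4*u
(-8182 + F(-25))*(D(1*1 - 2) + 36583) = (-8182 + 4*(-25))*((96 + (1*1 - 2))/(70 + (1*1 - 2)) + 36583) = (-8182 - 100)*((96 + (1 - 2))/(70 + (1 - 2)) + 36583) = -8282*((96 - 1)/(70 - 1) + 36583) = -8282*(95/69 + 36583) = -8282*2524322/69 = -20906434804/69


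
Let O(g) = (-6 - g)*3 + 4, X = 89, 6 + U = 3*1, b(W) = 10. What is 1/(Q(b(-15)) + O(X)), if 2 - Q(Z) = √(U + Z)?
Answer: -279/77834 + √7/77834 ≈ -0.0035506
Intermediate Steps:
U = -3 (U = -6 + 3*1 = -6 + 3 = -3)
O(g) = -14 - 3*g (O(g) = (-18 - 3*g) + 4 = -14 - 3*g)
Q(Z) = 2 - √(-3 + Z)
1/(Q(b(-15)) + O(X)) = 1/((2 - √(-3 + 10)) + (-14 - 3*89)) = 1/((2 - √7) + (-14 - 267)) = 1/((2 - √7) - 281) = 1/(-279 - √7)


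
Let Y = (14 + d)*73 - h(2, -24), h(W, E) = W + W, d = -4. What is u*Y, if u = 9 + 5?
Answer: 10164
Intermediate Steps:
h(W, E) = 2*W
u = 14
Y = 726 (Y = (14 - 4)*73 - 2*2 = 10*73 - 1*4 = 730 - 4 = 726)
u*Y = 14*726 = 10164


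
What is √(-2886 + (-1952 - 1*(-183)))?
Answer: 7*I*√95 ≈ 68.228*I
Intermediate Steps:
√(-2886 + (-1952 - 1*(-183))) = √(-2886 + (-1952 + 183)) = √(-2886 - 1769) = √(-4655) = 7*I*√95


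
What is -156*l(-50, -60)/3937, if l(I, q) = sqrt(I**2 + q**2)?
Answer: -1560*sqrt(61)/3937 ≈ -3.0947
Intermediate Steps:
-156*l(-50, -60)/3937 = -156*sqrt((-50)**2 + (-60)**2)/3937 = -156*sqrt(2500 + 3600)/3937 = -156*sqrt(6100)/3937 = -156*10*sqrt(61)/3937 = -1560*sqrt(61)/3937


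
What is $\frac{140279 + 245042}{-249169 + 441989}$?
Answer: $\frac{385321}{192820} \approx 1.9983$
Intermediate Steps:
$\frac{140279 + 245042}{-249169 + 441989} = \frac{385321}{192820}$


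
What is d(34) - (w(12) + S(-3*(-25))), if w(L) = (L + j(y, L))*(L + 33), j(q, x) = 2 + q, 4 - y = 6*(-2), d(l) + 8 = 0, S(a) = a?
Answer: -1433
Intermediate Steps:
d(l) = -8 (d(l) = -8 + 0 = -8)
y = 16 (y = 4 - 6*(-2) = 4 - 1*(-12) = 4 + 12 = 16)
w(L) = (18 + L)*(33 + L) (w(L) = (L + (2 + 16))*(L + 33) = (L + 18)*(33 + L) = (18 + L)*(33 + L))
d(34) - (w(12) + S(-3*(-25))) = -8 - ((594 + 12**2 + 51*12) - 3*(-25)) = -8 - ((594 + 144 + 612) + 75) = -8 - (1350 + 75) = -8 - 1*1425 = -8 - 1425 = -1433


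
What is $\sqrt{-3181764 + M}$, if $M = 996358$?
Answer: $i \sqrt{2185406} \approx 1478.3 i$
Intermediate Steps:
$\sqrt{-3181764 + M} = \sqrt{-3181764 + 996358} = \sqrt{-2185406} = i \sqrt{2185406}$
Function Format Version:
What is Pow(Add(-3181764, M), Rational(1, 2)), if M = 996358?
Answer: Mul(I, Pow(2185406, Rational(1, 2))) ≈ Mul(1478.3, I)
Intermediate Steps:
Pow(Add(-3181764, M), Rational(1, 2)) = Pow(Add(-3181764, 996358), Rational(1, 2)) = Pow(-2185406, Rational(1, 2)) = Mul(I, Pow(2185406, Rational(1, 2)))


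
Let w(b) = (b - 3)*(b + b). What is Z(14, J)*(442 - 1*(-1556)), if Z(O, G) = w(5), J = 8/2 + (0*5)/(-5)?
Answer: 39960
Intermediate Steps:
w(b) = 2*b*(-3 + b) (w(b) = (-3 + b)*(2*b) = 2*b*(-3 + b))
J = 4 (J = 8*(1/2) + 0*(-1/5) = 4 + 0 = 4)
Z(O, G) = 20 (Z(O, G) = 2*5*(-3 + 5) = 2*5*2 = 20)
Z(14, J)*(442 - 1*(-1556)) = 20*(442 - 1*(-1556)) = 20*(442 + 1556) = 20*1998 = 39960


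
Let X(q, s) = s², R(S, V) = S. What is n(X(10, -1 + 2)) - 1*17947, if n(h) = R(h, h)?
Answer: -17946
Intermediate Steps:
n(h) = h
n(X(10, -1 + 2)) - 1*17947 = (-1 + 2)² - 1*17947 = 1² - 17947 = 1 - 17947 = -17946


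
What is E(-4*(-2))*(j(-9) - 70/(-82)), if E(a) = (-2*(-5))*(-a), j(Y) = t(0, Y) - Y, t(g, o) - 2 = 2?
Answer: -45440/41 ≈ -1108.3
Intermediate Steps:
t(g, o) = 4 (t(g, o) = 2 + 2 = 4)
j(Y) = 4 - Y
E(a) = -10*a (E(a) = 10*(-a) = -10*a)
E(-4*(-2))*(j(-9) - 70/(-82)) = (-(-40)*(-2))*((4 - 1*(-9)) - 70/(-82)) = (-10*8)*((4 + 9) - 70*(-1/82)) = -80*(13 + 35/41) = -80*568/41 = -45440/41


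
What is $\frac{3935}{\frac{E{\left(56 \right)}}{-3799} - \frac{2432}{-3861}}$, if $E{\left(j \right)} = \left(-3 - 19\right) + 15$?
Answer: $\frac{11543667993}{1853239} \approx 6228.9$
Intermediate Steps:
$E{\left(j \right)} = -7$ ($E{\left(j \right)} = -22 + 15 = -7$)
$\frac{3935}{\frac{E{\left(56 \right)}}{-3799} - \frac{2432}{-3861}} = \frac{3935}{- \frac{7}{-3799} - \frac{2432}{-3861}} = \frac{3935}{\left(-7\right) \left(- \frac{1}{3799}\right) - - \frac{2432}{3861}} = \frac{3935}{\frac{7}{3799} + \frac{2432}{3861}} = \frac{3935}{\frac{9266195}{14667939}} = 3935 \cdot \frac{14667939}{9266195} = \frac{11543667993}{1853239}$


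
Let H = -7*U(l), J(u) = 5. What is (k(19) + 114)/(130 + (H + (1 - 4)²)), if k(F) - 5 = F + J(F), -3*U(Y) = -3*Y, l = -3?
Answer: 143/160 ≈ 0.89375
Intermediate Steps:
U(Y) = Y (U(Y) = -(-1)*Y = Y)
H = 21 (H = -7*(-3) = 21)
k(F) = 10 + F (k(F) = 5 + (F + 5) = 5 + (5 + F) = 10 + F)
(k(19) + 114)/(130 + (H + (1 - 4)²)) = ((10 + 19) + 114)/(130 + (21 + (1 - 4)²)) = (29 + 114)/(130 + (21 + (-3)²)) = 143/(130 + (21 + 9)) = 143/(130 + 30) = 143/160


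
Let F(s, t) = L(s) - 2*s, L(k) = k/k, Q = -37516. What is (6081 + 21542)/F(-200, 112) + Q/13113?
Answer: 347176483/5258313 ≈ 66.024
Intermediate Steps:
L(k) = 1
F(s, t) = 1 - 2*s
(6081 + 21542)/F(-200, 112) + Q/13113 = (6081 + 21542)/(1 - 2*(-200)) - 37516/13113 = 27623/(1 + 400) - 37516*1/13113 = 27623/401 - 37516/13113 = 347176483/5258313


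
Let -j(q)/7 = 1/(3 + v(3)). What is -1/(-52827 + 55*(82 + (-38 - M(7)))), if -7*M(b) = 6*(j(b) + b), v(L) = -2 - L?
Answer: 1/49912 ≈ 2.0035e-5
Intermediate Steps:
j(q) = 7/2 (j(q) = -7/(3 + (-2 - 1*3)) = -7/(3 + (-2 - 3)) = -7/(3 - 5) = -7/(-2) = -7*(-1/2) = 7/2)
M(b) = -3 - 6*b/7 (M(b) = -6*(7/2 + b)/7 = -(21 + 6*b)/7 = -3 - 6*b/7)
-1/(-52827 + 55*(82 + (-38 - M(7)))) = -1/(-52827 + 55*(82 + (-38 - (-3 - 6/7*7)))) = -1/(-52827 + 55*(82 + (-38 - (-3 - 6)))) = -1/(-52827 + 55*(82 + (-38 - 1*(-9)))) = -1/(-52827 + 55*(82 + (-38 + 9))) = -1/(-52827 + 55*(82 - 29)) = -1/(-52827 + 55*53) = -1/(-52827 + 2915) = -1/(-49912) = -1*(-1/49912) = 1/49912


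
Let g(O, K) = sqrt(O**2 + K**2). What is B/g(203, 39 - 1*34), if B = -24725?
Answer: -24725*sqrt(41234)/41234 ≈ -121.76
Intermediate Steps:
g(O, K) = sqrt(K**2 + O**2)
B/g(203, 39 - 1*34) = -24725/sqrt((39 - 1*34)**2 + 203**2) = -24725/sqrt((39 - 34)**2 + 41209) = -24725/sqrt(5**2 + 41209) = -24725/sqrt(25 + 41209) = -24725*sqrt(41234)/41234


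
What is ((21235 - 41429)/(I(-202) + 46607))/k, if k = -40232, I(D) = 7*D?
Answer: 10097/909102388 ≈ 1.1107e-5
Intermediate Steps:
((21235 - 41429)/(I(-202) + 46607))/k = ((21235 - 41429)/(7*(-202) + 46607))/(-40232) = -20194/(-1414 + 46607)*(-1/40232) = -20194/45193*(-1/40232) = 10097/909102388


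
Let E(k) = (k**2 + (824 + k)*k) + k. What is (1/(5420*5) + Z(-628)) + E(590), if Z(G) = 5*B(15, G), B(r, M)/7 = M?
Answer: 31462287001/27100 ≈ 1.1610e+6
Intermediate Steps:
B(r, M) = 7*M
Z(G) = 35*G (Z(G) = 5*(7*G) = 35*G)
E(k) = k + k**2 + k*(824 + k) (E(k) = (k**2 + k*(824 + k)) + k = k + k**2 + k*(824 + k))
(1/(5420*5) + Z(-628)) + E(590) = (1/(5420*5) + 35*(-628)) + 590*(825 + 2*590) = (1/27100 - 21980) + 590*(825 + 1180) = (1/27100 - 21980) + 590*2005 = -595657999/27100 + 1182950 = 31462287001/27100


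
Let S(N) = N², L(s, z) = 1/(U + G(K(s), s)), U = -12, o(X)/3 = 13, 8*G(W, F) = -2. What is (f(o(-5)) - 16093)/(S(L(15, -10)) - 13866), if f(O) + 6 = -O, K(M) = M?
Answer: 19373669/16646125 ≈ 1.1639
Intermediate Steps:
G(W, F) = -¼ (G(W, F) = (⅛)*(-2) = -¼)
o(X) = 39 (o(X) = 3*13 = 39)
f(O) = -6 - O
L(s, z) = -4/49 (L(s, z) = 1/(-12 - ¼) = 1/(-49/4) = -4/49)
(f(o(-5)) - 16093)/(S(L(15, -10)) - 13866) = ((-6 - 1*39) - 16093)/((-4/49)² - 13866) = ((-6 - 39) - 16093)/(16/2401 - 13866) = (-45 - 16093)/(-33292250/2401) = -16138*(-2401/33292250) = 19373669/16646125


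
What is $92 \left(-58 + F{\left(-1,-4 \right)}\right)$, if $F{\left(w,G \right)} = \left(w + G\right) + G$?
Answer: $-6164$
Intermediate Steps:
$F{\left(w,G \right)} = w + 2 G$ ($F{\left(w,G \right)} = \left(G + w\right) + G = w + 2 G$)
$92 \left(-58 + F{\left(-1,-4 \right)}\right) = 92 \left(-58 + \left(-1 + 2 \left(-4\right)\right)\right) = 92 \left(-58 - 9\right) = 92 \left(-67\right) = -6164$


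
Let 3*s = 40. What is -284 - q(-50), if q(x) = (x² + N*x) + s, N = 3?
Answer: -7942/3 ≈ -2647.3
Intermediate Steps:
s = 40/3 (s = (⅓)*40 = 40/3 ≈ 13.333)
q(x) = 40/3 + x² + 3*x (q(x) = (x² + 3*x) + 40/3 = 40/3 + x² + 3*x)
-284 - q(-50) = -284 - (40/3 + (-50)² + 3*(-50)) = -284 - (40/3 + 2500 - 150) = -284 - 1*7090/3 = -284 - 7090/3 = -7942/3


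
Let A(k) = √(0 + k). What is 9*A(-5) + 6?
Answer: 6 + 9*I*√5 ≈ 6.0 + 20.125*I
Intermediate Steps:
A(k) = √k
9*A(-5) + 6 = 9*√(-5) + 6 = 9*(I*√5) + 6 = 9*I*√5 + 6 = 6 + 9*I*√5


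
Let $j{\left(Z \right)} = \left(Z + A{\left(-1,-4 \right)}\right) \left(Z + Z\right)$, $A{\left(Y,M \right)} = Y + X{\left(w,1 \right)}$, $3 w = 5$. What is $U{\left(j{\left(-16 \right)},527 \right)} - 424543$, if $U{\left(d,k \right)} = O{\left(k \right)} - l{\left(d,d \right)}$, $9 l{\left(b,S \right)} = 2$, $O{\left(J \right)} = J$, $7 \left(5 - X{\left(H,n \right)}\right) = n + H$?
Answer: $- \frac{3816146}{9} \approx -4.2402 \cdot 10^{5}$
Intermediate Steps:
$w = \frac{5}{3}$ ($w = \frac{1}{3} \cdot 5 = \frac{5}{3} \approx 1.6667$)
$X{\left(H,n \right)} = 5 - \frac{H}{7} - \frac{n}{7}$ ($X{\left(H,n \right)} = 5 - \frac{n + H}{7} = 5 - \frac{H + n}{7} = 5 - \left(\frac{H}{7} + \frac{n}{7}\right) = 5 - \frac{H}{7} - \frac{n}{7}$)
$l{\left(b,S \right)} = \frac{2}{9}$ ($l{\left(b,S \right)} = \frac{1}{9} \cdot 2 = \frac{2}{9}$)
$A{\left(Y,M \right)} = \frac{97}{21} + Y$ ($A{\left(Y,M \right)} = Y - - \frac{97}{21} = Y + \frac{97}{21} = \frac{97}{21} + Y$)
$j{\left(Z \right)} = 2 Z \left(\frac{76}{21} + Z\right)$ ($j{\left(Z \right)} = \left(Z + \left(\frac{97}{21} - 1\right)\right) \left(Z + Z\right) = \left(Z + \frac{76}{21}\right) 2 Z = \left(\frac{76}{21} + Z\right) 2 Z = 2 Z \left(\frac{76}{21} + Z\right)$)
$U{\left(d,k \right)} = - \frac{2}{9} + k$ ($U{\left(d,k \right)} = k - \frac{2}{9} = - \frac{2}{9} + k$)
$U{\left(j{\left(-16 \right)},527 \right)} - 424543 = \left(- \frac{2}{9} + 527\right) - 424543 = \frac{4741}{9} - 424543 = - \frac{3816146}{9}$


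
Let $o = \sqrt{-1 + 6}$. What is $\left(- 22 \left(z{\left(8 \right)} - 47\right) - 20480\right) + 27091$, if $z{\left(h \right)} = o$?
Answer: $7645 - 22 \sqrt{5} \approx 7595.8$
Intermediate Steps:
$o = \sqrt{5} \approx 2.2361$
$z{\left(h \right)} = \sqrt{5}$
$\left(- 22 \left(z{\left(8 \right)} - 47\right) - 20480\right) + 27091 = \left(- 22 \left(\sqrt{5} - 47\right) - 20480\right) + 27091 = \left(- 22 \left(-47 + \sqrt{5}\right) - 20480\right) + 27091 = \left(\left(1034 - 22 \sqrt{5}\right) - 20480\right) + 27091 = \left(-19446 - 22 \sqrt{5}\right) + 27091 = 7645 - 22 \sqrt{5}$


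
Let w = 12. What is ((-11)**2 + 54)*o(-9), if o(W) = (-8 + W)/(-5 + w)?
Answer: -425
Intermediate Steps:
o(W) = -8/7 + W/7 (o(W) = (-8 + W)/(-5 + 12) = (-8 + W)/7 = (-8 + W)*(1/7) = -8/7 + W/7)
((-11)**2 + 54)*o(-9) = ((-11)**2 + 54)*(-8/7 + (1/7)*(-9)) = (121 + 54)*(-8/7 - 9/7) = 175*(-17/7) = -425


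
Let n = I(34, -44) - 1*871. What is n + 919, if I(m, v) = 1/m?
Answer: 1633/34 ≈ 48.029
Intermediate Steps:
n = -29613/34 (n = 1/34 - 1*871 = 1/34 - 871 = -29613/34 ≈ -870.97)
n + 919 = -29613/34 + 919 = 1633/34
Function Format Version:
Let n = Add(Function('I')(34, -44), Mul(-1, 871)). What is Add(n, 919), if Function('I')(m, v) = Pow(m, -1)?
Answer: Rational(1633, 34) ≈ 48.029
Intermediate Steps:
n = Rational(-29613, 34) (n = Add(Pow(34, -1), Mul(-1, 871)) = Add(Rational(1, 34), -871) = Rational(-29613, 34) ≈ -870.97)
Add(n, 919) = Add(Rational(-29613, 34), 919) = Rational(1633, 34)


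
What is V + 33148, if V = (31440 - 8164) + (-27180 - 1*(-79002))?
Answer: 108246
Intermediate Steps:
V = 75098 (V = 23276 + (-27180 + 79002) = 23276 + 51822 = 75098)
V + 33148 = 75098 + 33148 = 108246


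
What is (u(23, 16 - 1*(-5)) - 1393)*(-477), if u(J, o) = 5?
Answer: 662076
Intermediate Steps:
(u(23, 16 - 1*(-5)) - 1393)*(-477) = (5 - 1393)*(-477) = -1388*(-477) = 662076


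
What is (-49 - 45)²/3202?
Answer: 4418/1601 ≈ 2.7595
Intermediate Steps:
(-49 - 45)²/3202 = (-94)²*(1/3202) = 8836*(1/3202) = 4418/1601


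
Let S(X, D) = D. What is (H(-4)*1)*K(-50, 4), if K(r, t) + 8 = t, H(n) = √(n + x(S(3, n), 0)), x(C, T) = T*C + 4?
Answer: 0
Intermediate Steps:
x(C, T) = 4 + C*T (x(C, T) = C*T + 4 = 4 + C*T)
H(n) = √(4 + n) (H(n) = √(n + (4 + n*0)) = √(n + (4 + 0)) = √(n + 4) = √(4 + n))
K(r, t) = -8 + t
(H(-4)*1)*K(-50, 4) = (√(4 - 4)*1)*(-8 + 4) = (√0*1)*(-4) = (0*1)*(-4) = 0*(-4) = 0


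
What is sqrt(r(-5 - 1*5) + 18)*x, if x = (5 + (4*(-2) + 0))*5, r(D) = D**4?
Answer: -15*sqrt(10018) ≈ -1501.3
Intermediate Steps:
x = -15 (x = (5 + (-8 + 0))*5 = (5 - 8)*5 = -3*5 = -15)
sqrt(r(-5 - 1*5) + 18)*x = sqrt((-5 - 1*5)**4 + 18)*(-15) = sqrt((-5 - 5)**4 + 18)*(-15) = sqrt((-10)**4 + 18)*(-15) = sqrt(10000 + 18)*(-15) = sqrt(10018)*(-15) = -15*sqrt(10018)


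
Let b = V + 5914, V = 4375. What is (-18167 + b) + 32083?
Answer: 24205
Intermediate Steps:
b = 10289 (b = 4375 + 5914 = 10289)
(-18167 + b) + 32083 = (-18167 + 10289) + 32083 = -7878 + 32083 = 24205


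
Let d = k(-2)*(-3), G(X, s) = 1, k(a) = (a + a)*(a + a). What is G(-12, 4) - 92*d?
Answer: 4417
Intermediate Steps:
k(a) = 4*a² (k(a) = (2*a)*(2*a) = 4*a²)
d = -48 (d = (4*(-2)²)*(-3) = (4*4)*(-3) = 16*(-3) = -48)
G(-12, 4) - 92*d = 1 - 92*(-48) = 1 + 4416 = 4417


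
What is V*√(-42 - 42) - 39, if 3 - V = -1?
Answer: -39 + 8*I*√21 ≈ -39.0 + 36.661*I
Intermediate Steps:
V = 4 (V = 3 - 1*(-1) = 3 + 1 = 4)
V*√(-42 - 42) - 39 = 4*√(-42 - 42) - 39 = 4*√(-84) - 39 = 4*(2*I*√21) - 39 = 8*I*√21 - 39 = -39 + 8*I*√21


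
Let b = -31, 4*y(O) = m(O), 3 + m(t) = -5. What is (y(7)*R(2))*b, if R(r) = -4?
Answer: -248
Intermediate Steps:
m(t) = -8 (m(t) = -3 - 5 = -8)
y(O) = -2 (y(O) = (¼)*(-8) = -2)
(y(7)*R(2))*b = -2*(-4)*(-31) = 8*(-31) = -248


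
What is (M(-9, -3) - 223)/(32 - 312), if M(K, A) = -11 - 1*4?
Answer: 17/20 ≈ 0.85000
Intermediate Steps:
M(K, A) = -15 (M(K, A) = -11 - 4 = -15)
(M(-9, -3) - 223)/(32 - 312) = (-15 - 223)/(32 - 312) = -238/(-280) = -238*(-1/280) = 17/20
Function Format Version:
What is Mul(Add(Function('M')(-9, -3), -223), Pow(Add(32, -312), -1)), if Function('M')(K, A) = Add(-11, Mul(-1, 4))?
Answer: Rational(17, 20) ≈ 0.85000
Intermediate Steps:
Function('M')(K, A) = -15 (Function('M')(K, A) = Add(-11, -4) = -15)
Mul(Add(Function('M')(-9, -3), -223), Pow(Add(32, -312), -1)) = Mul(Add(-15, -223), Pow(Add(32, -312), -1)) = Mul(-238, Pow(-280, -1)) = Mul(-238, Rational(-1, 280)) = Rational(17, 20)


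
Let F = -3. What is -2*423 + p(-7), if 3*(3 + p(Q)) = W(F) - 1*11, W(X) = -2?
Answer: -2560/3 ≈ -853.33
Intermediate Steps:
p(Q) = -22/3 (p(Q) = -3 + (-2 - 1*11)/3 = -3 + (-2 - 11)/3 = -3 + (⅓)*(-13) = -3 - 13/3 = -22/3)
-2*423 + p(-7) = -2*423 - 22/3 = -846 - 22/3 = -2560/3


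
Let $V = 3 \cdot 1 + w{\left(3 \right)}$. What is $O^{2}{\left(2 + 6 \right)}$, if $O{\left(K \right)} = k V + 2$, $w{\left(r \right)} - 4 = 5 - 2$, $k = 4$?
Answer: $1764$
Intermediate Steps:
$w{\left(r \right)} = 7$ ($w{\left(r \right)} = 4 + \left(5 - 2\right) = 4 + 3 = 7$)
$V = 10$ ($V = 3 \cdot 1 + 7 = 3 + 7 = 10$)
$O{\left(K \right)} = 42$ ($O{\left(K \right)} = 4 \cdot 10 + 2 = 40 + 2 = 42$)
$O^{2}{\left(2 + 6 \right)} = 42^{2} = 1764$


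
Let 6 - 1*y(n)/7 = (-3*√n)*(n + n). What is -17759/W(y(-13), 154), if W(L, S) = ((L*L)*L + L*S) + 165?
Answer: 17759*I/(3*(162744429*I + 704351284*√13)) ≈ 1.4877e-7 + 2.3214e-6*I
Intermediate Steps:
y(n) = 42 + 42*n^(3/2) (y(n) = 42 - 7*(-3*√n)*(n + n) = 42 - 7*(-3*√n)*2*n = 42 - (-42)*n^(3/2) = 42 + 42*n^(3/2))
W(L, S) = 165 + L³ + L*S (W(L, S) = (L²*L + L*S) + 165 = (L³ + L*S) + 165 = 165 + L³ + L*S)
-17759/W(y(-13), 154) = -17759/(165 + (42 + 42*(-13)^(3/2))³ + (42 + 42*(-13)^(3/2))*154) = -17759/(165 + (42 + 42*(-13*I*√13))³ + (42 + 42*(-13*I*√13))*154) = -17759/(165 + (42 - 546*I*√13)³ + (42 - 546*I*√13)*154) = -17759/(165 + (42 - 546*I*√13)³ + (6468 - 84084*I*√13)) = -17759/(6633 + (42 - 546*I*√13)³ - 84084*I*√13)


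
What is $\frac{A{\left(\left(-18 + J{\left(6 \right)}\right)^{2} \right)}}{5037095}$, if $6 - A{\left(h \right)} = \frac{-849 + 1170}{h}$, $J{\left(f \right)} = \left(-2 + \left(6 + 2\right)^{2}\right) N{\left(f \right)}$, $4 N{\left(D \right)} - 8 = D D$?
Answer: $\frac{75573}{63452429632} \approx 1.191 \cdot 10^{-6}$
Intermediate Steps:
$N{\left(D \right)} = 2 + \frac{D^{2}}{4}$ ($N{\left(D \right)} = 2 + \frac{D D}{4} = 2 + \frac{D^{2}}{4}$)
$J{\left(f \right)} = 124 + \frac{31 f^{2}}{2}$ ($J{\left(f \right)} = \left(-2 + \left(6 + 2\right)^{2}\right) \left(2 + \frac{f^{2}}{4}\right) = \left(-2 + 8^{2}\right) \left(2 + \frac{f^{2}}{4}\right) = \left(-2 + 64\right) \left(2 + \frac{f^{2}}{4}\right) = 62 \left(2 + \frac{f^{2}}{4}\right) = 124 + \frac{31 f^{2}}{2}$)
$A{\left(h \right)} = 6 - \frac{321}{h}$ ($A{\left(h \right)} = 6 - \frac{-849 + 1170}{h} = 6 - \frac{321}{h}$)
$\frac{A{\left(\left(-18 + J{\left(6 \right)}\right)^{2} \right)}}{5037095} = \frac{6 - \frac{321}{\left(-18 + \left(124 + \frac{31 \cdot 6^{2}}{2}\right)\right)^{2}}}{5037095} = \left(6 - \frac{321}{\left(-18 + \left(124 + \frac{31}{2} \cdot 36\right)\right)^{2}}\right) \frac{1}{5037095} = \left(6 - \frac{321}{\left(-18 + \left(124 + 558\right)\right)^{2}}\right) \frac{1}{5037095} = \left(6 - \frac{321}{\left(-18 + 682\right)^{2}}\right) \frac{1}{5037095} = \left(6 - \frac{321}{664^{2}}\right) \frac{1}{5037095} = \left(6 - \frac{321}{440896}\right) \frac{1}{5037095} = \frac{2645055}{440896} \cdot \frac{1}{5037095} = \frac{75573}{63452429632}$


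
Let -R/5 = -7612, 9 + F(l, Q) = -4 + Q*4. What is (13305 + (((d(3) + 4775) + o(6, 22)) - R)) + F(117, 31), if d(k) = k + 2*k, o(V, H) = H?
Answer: -19838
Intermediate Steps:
F(l, Q) = -13 + 4*Q (F(l, Q) = -9 + (-4 + Q*4) = -9 + (-4 + 4*Q) = -13 + 4*Q)
d(k) = 3*k
R = 38060 (R = -5*(-7612) = 38060)
(13305 + (((d(3) + 4775) + o(6, 22)) - R)) + F(117, 31) = (13305 + (((3*3 + 4775) + 22) - 1*38060)) + (-13 + 4*31) = (13305 + (((9 + 4775) + 22) - 38060)) + (-13 + 124) = (13305 + ((4784 + 22) - 38060)) + 111 = (13305 + (4806 - 38060)) + 111 = (13305 - 33254) + 111 = -19949 + 111 = -19838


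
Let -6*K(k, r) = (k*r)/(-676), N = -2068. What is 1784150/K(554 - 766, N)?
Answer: 452282025/27401 ≈ 16506.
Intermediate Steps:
K(k, r) = k*r/4056 (K(k, r) = -k*r/(6*(-676)) = -k*r*(-1)/(6*676) = -(-1)*k*r/4056 = k*r/4056)
1784150/K(554 - 766, N) = 1784150/(((1/4056)*(554 - 766)*(-2068))) = 1784150/(((1/4056)*(-212)*(-2068))) = 1784150/(54802/507) = 1784150*(507/54802) = 452282025/27401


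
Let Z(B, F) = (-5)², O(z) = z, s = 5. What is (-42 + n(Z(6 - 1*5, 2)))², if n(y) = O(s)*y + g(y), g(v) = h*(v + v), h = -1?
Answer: 1089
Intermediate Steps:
g(v) = -2*v (g(v) = -(v + v) = -2*v)
Z(B, F) = 25
n(y) = 3*y (n(y) = 5*y - 2*y = 3*y)
(-42 + n(Z(6 - 1*5, 2)))² = (-42 + 3*25)² = (-42 + 75)² = 33² = 1089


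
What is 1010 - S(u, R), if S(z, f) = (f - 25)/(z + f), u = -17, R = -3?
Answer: 5043/5 ≈ 1008.6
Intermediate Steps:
S(z, f) = (-25 + f)/(f + z)
1010 - S(u, R) = 1010 - (-25 - 3)/(-3 - 17) = 1010 - (-28)/(-20) = 1010 - (-1)*(-28)/20 = 1010 - 1*7/5 = 1010 - 7/5 = 5043/5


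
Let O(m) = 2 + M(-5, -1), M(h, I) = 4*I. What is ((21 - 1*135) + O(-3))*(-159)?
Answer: 18444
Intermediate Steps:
O(m) = -2 (O(m) = 2 + 4*(-1) = 2 - 4 = -2)
((21 - 1*135) + O(-3))*(-159) = ((21 - 1*135) - 2)*(-159) = ((21 - 135) - 2)*(-159) = (-114 - 2)*(-159) = -116*(-159) = 18444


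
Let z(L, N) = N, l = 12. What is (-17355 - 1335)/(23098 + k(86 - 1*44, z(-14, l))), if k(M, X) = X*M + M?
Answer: -9345/11822 ≈ -0.79048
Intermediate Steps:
k(M, X) = M + M*X (k(M, X) = M*X + M = M + M*X)
(-17355 - 1335)/(23098 + k(86 - 1*44, z(-14, l))) = (-17355 - 1335)/(23098 + (86 - 1*44)*(1 + 12)) = -18690/(23098 + (86 - 44)*13) = -18690/(23098 + 42*13) = -18690/(23098 + 546) = -18690/23644 = -18690*1/23644 = -9345/11822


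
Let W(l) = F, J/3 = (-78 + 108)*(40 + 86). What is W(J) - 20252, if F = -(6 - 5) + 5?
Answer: -20248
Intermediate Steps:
J = 11340 (J = 3*((-78 + 108)*(40 + 86)) = 3*(30*126) = 3*3780 = 11340)
F = 4 (F = -1*1 + 5 = -1 + 5 = 4)
W(l) = 4
W(J) - 20252 = 4 - 20252 = -20248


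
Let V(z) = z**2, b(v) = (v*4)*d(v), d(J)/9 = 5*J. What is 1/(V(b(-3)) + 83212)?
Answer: 1/2707612 ≈ 3.6933e-7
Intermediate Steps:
d(J) = 45*J (d(J) = 9*(5*J) = 45*J)
b(v) = 180*v**2 (b(v) = (v*4)*(45*v) = (4*v)*(45*v) = 180*v**2)
1/(V(b(-3)) + 83212) = 1/((180*(-3)**2)**2 + 83212) = 1/((180*9)**2 + 83212) = 1/(1620**2 + 83212) = 1/(2624400 + 83212) = 1/2707612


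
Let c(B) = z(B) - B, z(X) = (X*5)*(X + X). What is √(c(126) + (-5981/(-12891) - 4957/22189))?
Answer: 4*√811195678377657088782/286038399 ≈ 398.29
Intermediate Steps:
z(X) = 10*X² (z(X) = (5*X)*(2*X) = 10*X²)
c(B) = -B + 10*B² (c(B) = 10*B² - B = -B + 10*B²)
√(c(126) + (-5981/(-12891) - 4957/22189)) = √(126*(-1 + 10*126) + (-5981/(-12891) - 4957/22189)) = √(126*(-1 + 1260) + (-5981*(-1/12891) - 4957*1/22189)) = √(126*1259 + (5981/12891 - 4957/22189)) = √(158634 + 68811722/286038399) = √(45375484198688/286038399) = 4*√811195678377657088782/286038399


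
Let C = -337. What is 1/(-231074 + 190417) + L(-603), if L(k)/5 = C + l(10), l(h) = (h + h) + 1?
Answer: -64238061/40657 ≈ -1580.0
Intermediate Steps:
l(h) = 1 + 2*h (l(h) = 2*h + 1 = 1 + 2*h)
L(k) = -1580 (L(k) = 5*(-337 + (1 + 2*10)) = 5*(-337 + (1 + 20)) = 5*(-337 + 21) = 5*(-316) = -1580)
1/(-231074 + 190417) + L(-603) = 1/(-231074 + 190417) - 1580 = 1/(-40657) - 1580 = -1/40657 - 1580 = -64238061/40657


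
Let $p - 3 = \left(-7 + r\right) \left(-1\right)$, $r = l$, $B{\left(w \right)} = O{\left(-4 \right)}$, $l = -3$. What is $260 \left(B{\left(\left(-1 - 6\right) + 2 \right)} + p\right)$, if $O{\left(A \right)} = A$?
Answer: $2340$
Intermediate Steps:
$B{\left(w \right)} = -4$
$r = -3$
$p = 13$ ($p = 3 + \left(-7 - 3\right) \left(-1\right) = 3 - -10 = 3 + 10 = 13$)
$260 \left(B{\left(\left(-1 - 6\right) + 2 \right)} + p\right) = 260 \left(-4 + 13\right) = 260 \cdot 9 = 2340$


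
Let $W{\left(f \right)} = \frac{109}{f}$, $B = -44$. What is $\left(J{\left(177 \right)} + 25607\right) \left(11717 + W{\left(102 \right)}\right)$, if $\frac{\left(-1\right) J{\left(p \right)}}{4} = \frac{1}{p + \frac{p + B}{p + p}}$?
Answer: $\frac{1921816543311203}{6404682} \approx 3.0006 \cdot 10^{8}$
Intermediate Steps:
$J{\left(p \right)} = - \frac{4}{p + \frac{-44 + p}{2 p}}$ ($J{\left(p \right)} = - \frac{4}{p + \frac{p - 44}{p + p}} = - \frac{4}{p + \frac{-44 + p}{2 p}}$)
$\left(J{\left(177 \right)} + 25607\right) \left(11717 + W{\left(102 \right)}\right) = \left(\left(-8\right) 177 \frac{1}{-44 + 177 + 2 \cdot 177^{2}} + 25607\right) \left(11717 + \frac{109}{102}\right) = \left(\left(-8\right) 177 \frac{1}{-44 + 177 + 2 \cdot 31329} + 25607\right) \left(11717 + 109 \cdot \frac{1}{102}\right) = \left(\left(-8\right) 177 \frac{1}{-44 + 177 + 62658} + 25607\right) \left(11717 + \frac{109}{102}\right) = \left(\left(-8\right) 177 \cdot \frac{1}{62791} + 25607\right) \frac{1195243}{102} = \left(- \frac{1416}{62791} + 25607\right) \frac{1195243}{102} = \frac{1607887721}{62791} \cdot \frac{1195243}{102} = \frac{1921816543311203}{6404682}$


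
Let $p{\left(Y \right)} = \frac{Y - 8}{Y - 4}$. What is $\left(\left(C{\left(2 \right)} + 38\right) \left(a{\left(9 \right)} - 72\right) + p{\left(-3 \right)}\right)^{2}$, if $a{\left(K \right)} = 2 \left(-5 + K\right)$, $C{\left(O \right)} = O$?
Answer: $\frac{320732281}{49} \approx 6.5456 \cdot 10^{6}$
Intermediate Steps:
$p{\left(Y \right)} = \frac{-8 + Y}{-4 + Y}$
$a{\left(K \right)} = -10 + 2 K$
$\left(\left(C{\left(2 \right)} + 38\right) \left(a{\left(9 \right)} - 72\right) + p{\left(-3 \right)}\right)^{2} = \left(\left(2 + 38\right) \left(\left(-10 + 2 \cdot 9\right) - 72\right) + \frac{-8 - 3}{-4 - 3}\right)^{2} = \left(40 \left(\left(-10 + 18\right) - 72\right) + \frac{1}{-7} \left(-11\right)\right)^{2} = \left(40 \left(8 - 72\right) - - \frac{11}{7}\right)^{2} = \left(40 \left(-64\right) + \frac{11}{7}\right)^{2} = \left(-2560 + \frac{11}{7}\right)^{2} = \left(- \frac{17909}{7}\right)^{2} = \frac{320732281}{49}$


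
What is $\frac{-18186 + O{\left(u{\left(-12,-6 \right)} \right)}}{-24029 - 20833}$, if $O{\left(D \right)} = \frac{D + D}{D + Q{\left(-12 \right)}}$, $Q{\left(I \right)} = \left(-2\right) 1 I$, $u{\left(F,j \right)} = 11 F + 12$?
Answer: $\frac{36367}{89724} \approx 0.40532$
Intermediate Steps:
$u{\left(F,j \right)} = 12 + 11 F$
$Q{\left(I \right)} = - 2 I$
$O{\left(D \right)} = \frac{2 D}{24 + D}$ ($O{\left(D \right)} = \frac{D + D}{D - -24} = \frac{2 D}{D + 24} = \frac{2 D}{24 + D}$)
$\frac{-18186 + O{\left(u{\left(-12,-6 \right)} \right)}}{-24029 - 20833} = \frac{-18186 + \frac{2 \left(12 + 11 \left(-12\right)\right)}{24 + \left(12 + 11 \left(-12\right)\right)}}{-24029 - 20833} = \frac{-18186 + \frac{2 \left(12 - 132\right)}{24 + \left(12 - 132\right)}}{-44862} = \left(-18186 + 2 \left(-120\right) \frac{1}{24 - 120}\right) \left(- \frac{1}{44862}\right) = \left(-18186 + 2 \left(-120\right) \frac{1}{-96}\right) \left(- \frac{1}{44862}\right) = \left(-18186 + 2 \left(-120\right) \left(- \frac{1}{96}\right)\right) \left(- \frac{1}{44862}\right) = \left(-18186 + \frac{5}{2}\right) \left(- \frac{1}{44862}\right) = \left(- \frac{36367}{2}\right) \left(- \frac{1}{44862}\right) = \frac{36367}{89724}$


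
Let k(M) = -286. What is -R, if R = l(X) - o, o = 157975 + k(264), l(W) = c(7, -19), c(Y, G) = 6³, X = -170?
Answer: 157473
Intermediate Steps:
c(Y, G) = 216
l(W) = 216
o = 157689 (o = 157975 - 286 = 157689)
R = -157473 (R = 216 - 1*157689 = 216 - 157689 = -157473)
-R = -1*(-157473) = 157473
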